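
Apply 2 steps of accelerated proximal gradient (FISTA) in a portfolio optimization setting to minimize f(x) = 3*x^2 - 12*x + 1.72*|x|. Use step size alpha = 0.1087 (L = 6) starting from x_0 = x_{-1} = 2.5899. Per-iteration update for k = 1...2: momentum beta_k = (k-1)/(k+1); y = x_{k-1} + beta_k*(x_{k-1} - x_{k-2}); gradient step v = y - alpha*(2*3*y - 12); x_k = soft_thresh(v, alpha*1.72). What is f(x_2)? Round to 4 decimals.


FISTA on f(x) = 3*x^2 - 12*x + 1.72*|x|
L = 6, alpha = 0.1087
Iteration 1: beta = 0.0, y = 2.5899 + 0.0*(2.5899 - 2.5899) = 2.5899
  grad(y) = 3.5394, v = y - alpha*grad = 2.2052
  prox(v) = soft_thresh(2.2052, 0.187) = 2.0182
Iteration 2: beta = 0.3333, y = 2.0182 + 0.3333*(2.0182 - 2.5899) = 1.8276
  grad(y) = -1.0342, v = y - alpha*grad = 1.9401
  prox(v) = soft_thresh(1.9401, 0.187) = 1.7531
f(x_2) = 3*1.7531^2 - 12*1.7531 + 1.72*|1.7531| = -8.8018


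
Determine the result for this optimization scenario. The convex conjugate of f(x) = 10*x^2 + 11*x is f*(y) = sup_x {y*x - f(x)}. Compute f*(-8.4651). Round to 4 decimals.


f*(y) = sup_x {y*x - a*x^2 - b*x} = sup_x {(y-b)*x - a*x^2}
FOC: (y - b) - 2a*x = 0 => x* = (y - b)/(2a)
x* = (-8.4651 - 11)/(2*10) = -0.9733
f*(-8.4651) = (y-b)^2/(4a) = (-8.4651 - 11)^2/(4*10)
= 378.8901/40 = 9.4723


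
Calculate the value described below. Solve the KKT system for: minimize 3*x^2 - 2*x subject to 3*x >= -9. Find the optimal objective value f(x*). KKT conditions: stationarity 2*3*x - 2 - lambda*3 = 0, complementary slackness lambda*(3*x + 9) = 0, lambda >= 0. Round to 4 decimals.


Step 1: Try lambda = 0 (constraint inactive).
Stationarity: 2*3*x - 2 = 0
x* = 2/(2*3) = 1/3 = 0.3333 (rounded; the exact value 1/3 is used below)
Check constraint: 3*0.3333 = 0.9999 >= -9 -- satisfied.
Step 2: Compute optimal value.
f(x*) = 3*(1/3)^2 - 2*(1/3) = -0.3333


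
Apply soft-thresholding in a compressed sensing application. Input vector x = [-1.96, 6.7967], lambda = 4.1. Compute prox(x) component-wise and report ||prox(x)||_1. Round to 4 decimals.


Soft-thresholding with lambda = 4.1:
prox(-1.96) = sign(-1.96)*max(|-1.96| - 4.1, 0) = 0.0
prox(6.7967) = sign(6.7967)*max(|6.7967| - 4.1, 0) = 2.6967
prox(x) = [0.0, 2.6967]
||prox(x)||_1 = 0.0 + 2.6967 = 2.6967


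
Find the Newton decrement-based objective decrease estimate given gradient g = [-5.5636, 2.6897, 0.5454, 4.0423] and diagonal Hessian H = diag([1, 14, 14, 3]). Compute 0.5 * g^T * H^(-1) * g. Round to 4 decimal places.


Step 1: H is diagonal, so H^(-1) * g = [-5.5636, 0.1921, 0.039, 1.3474].
Step 2: g^T H^(-1) g = sum_i g_i^2 / H_ii
  = (-5.5636)^2/1 + (2.6897)^2/14 + (0.5454)^2/14 + (4.0423)^2/3
  = 30.9536 + 0.5167 + 0.0212 + 5.4467 = 36.9384
Step 3: Objective decrease = 0.5 * g^T H^(-1) g = 18.4692


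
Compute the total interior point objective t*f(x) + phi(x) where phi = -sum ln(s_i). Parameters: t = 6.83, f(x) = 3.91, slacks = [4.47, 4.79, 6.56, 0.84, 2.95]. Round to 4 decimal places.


Step 1: Compute log-barrier.
ln values: [1.4974, 1.5665, 1.881, -0.1744, 1.0818]
phi = -(1.4974 + 1.5665 + 1.881 - 0.1744 + 1.0818) = -5.8524
Step 2: Compute augmented objective.
t*f(x) = 6.83*3.91 = 26.7053
Total = 26.7053 - 5.8524 = 20.8529


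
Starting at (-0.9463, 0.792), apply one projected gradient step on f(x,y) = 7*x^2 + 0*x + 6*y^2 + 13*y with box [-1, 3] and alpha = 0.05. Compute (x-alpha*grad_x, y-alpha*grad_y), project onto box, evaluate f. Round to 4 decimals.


Step 1: Compute gradient at (-0.9463, 0.792).
grad_x = 2*7*-0.9463 + 0 = -13.2482
grad_y = 2*6*0.792 + 13 = 22.504
Step 2: Gradient step.
x_raw = -0.9463 - 0.05*-13.2482 = -0.2839
y_raw = 0.792 - 0.05*22.504 = -0.3332
Step 3: Project onto [-1, 3].
x_proj = clip(-0.2839) = -0.2839
y_proj = clip(-0.3332) = -0.3332
Step 4: Evaluate f.
f(-0.2839, -0.3332) = -3.1013


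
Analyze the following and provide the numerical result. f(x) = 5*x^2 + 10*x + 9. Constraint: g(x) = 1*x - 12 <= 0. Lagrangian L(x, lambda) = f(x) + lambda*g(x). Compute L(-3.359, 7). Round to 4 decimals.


Step 1: Evaluate f(x).
f(-3.359) = 5*(-3.359)^2 + 10*(-3.359) + 9 = 31.8244
Step 2: Evaluate g(x).
g(-3.359) = 1*-3.359 - 12 = -15.359
Step 3: Compute Lagrangian.
L = 31.8244 + 7*-15.359 = -75.6886


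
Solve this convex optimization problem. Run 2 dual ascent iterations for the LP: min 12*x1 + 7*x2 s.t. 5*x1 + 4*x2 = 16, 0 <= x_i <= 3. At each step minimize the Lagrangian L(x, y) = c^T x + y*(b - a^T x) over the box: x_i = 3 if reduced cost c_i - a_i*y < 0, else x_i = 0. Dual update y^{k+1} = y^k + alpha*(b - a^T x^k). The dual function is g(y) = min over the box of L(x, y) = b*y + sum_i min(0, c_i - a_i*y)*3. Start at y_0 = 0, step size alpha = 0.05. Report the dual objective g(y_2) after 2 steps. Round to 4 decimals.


Dual ascent for LP: min 12*x1 + 7*x2, 5*x1 + 4*x2 = 16, 0 <= x_i <= 3
Step 1: y^k = 0.0, reduced costs: (12.0, 7.0)
  x^k = (0.0, 0.0), subgradient = b - a^T x = 16.0
  y^{k+1} = 0.0 + 0.05*16.0 = 0.8
Step 2: y^k = 0.8, reduced costs: (8.0, 3.8)
  x^k = (0.0, 0.0), subgradient = b - a^T x = 16.0
  y^{k+1} = 0.8 + 0.05*16.0 = 1.6
Dual objective at y_2 = 1.6: reduced costs (4.0, 0.6), box minimizer x = (0.0, 0.0)
g(y_2) = b*y + (c1 - a1*y)*x1 + (c2 - a2*y)*x2 = 16*1.6 + 4.0*0.0 + 0.6*0.0 = 25.6 + 0.0 + 0.0 = 25.6


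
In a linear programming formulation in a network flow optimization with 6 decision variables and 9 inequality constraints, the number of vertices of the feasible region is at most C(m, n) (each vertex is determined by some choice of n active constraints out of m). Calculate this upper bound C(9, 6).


Each vertex corresponds to some choice of n active constraints out of m, so the number of vertices is at most C(m, n) = m! / (n!(m-n)!).
m = 9, n = 6
Numerator: 9 * 8 * 7 * 6 * 5 * 4
Denominator: 6! = 720
C(9, 6) = 84


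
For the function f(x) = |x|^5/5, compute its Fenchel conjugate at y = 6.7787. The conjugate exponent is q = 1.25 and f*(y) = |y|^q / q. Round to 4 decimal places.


The conjugate exponent q satisfies 1/p + 1/q = 1.
p = 5, so q = 5/(5 - 1) = 1.25
|y|^q = 6.7787^1.25 = 10.9379
f*(6.7787) = 10.9379 / 1.25 = 8.7503


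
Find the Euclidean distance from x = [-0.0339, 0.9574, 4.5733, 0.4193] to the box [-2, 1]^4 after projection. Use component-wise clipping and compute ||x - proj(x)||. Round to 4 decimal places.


Project each component onto [-2, 1].
clip(-0.0339) = -0.0339, clip(0.9574) = 0.9574, clip(4.5733) = 1.0, clip(0.4193) = 0.4193
Projection = [-0.0339, 0.9574, 1.0, 0.4193]
Squared diffs: [0.0, 0.0, 12.7685, 0.0]
Distance = sqrt(12.7685) = 3.5733


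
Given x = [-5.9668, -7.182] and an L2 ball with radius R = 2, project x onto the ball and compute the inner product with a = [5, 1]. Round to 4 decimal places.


Step 1: Compute ||x|| (intermediates to 6 decimals).
||x|| = sqrt((-5.9668)^2 + (-7.182)^2) = 9.337228
Step 2: Project.
Since ||x|| > R, scale = R/||x|| = 2/9.337228 = 0.214196, proj(x) = scale * x
proj(x) = [-1.278065, -1.538356]
Step 3: Dot product.
a^T * proj(x) = 5*(-1.278065) + 1*(-1.538356) = -7.9287


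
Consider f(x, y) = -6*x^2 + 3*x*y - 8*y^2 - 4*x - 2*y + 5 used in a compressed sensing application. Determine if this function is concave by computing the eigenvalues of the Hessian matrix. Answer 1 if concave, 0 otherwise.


The Hessian of f(x,y) = -6*x^2 + 3*x*y - 8*y^2 - 4*x - 2*y + 5 is:
H = [[-12, 3], [3, -16]]
Trace = -12 - 16 = -28
Determinant = -12*-16 - (3)^2 = 183
Discriminant = (-28)^2 - 4*183 = 52.0
Eigenvalues: lambda_1 = -17.6056, lambda_2 = -10.3944
The function is concave.

1


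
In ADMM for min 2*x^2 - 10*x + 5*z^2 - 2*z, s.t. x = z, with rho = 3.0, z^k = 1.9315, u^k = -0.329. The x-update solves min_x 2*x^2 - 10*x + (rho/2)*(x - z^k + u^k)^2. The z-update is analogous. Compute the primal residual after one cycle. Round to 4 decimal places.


ADMM iteration with rho = 3.0, z^k = 1.9315, u^k = -0.329
Step 1: x-update.
Minimize 2*x^2 - 10*x + (3.0/2)*(x - 1.9315 - 0.329)^2
FOC: (2*2 + 3.0)*x = 10 + 3.0*(1.9315 + 0.329)
x^{k+1} = 2.3974
Step 2: z-update.
Minimize 5*z^2 - 2*z + (3.0/2)*(2.3974 - z - 0.329)^2
FOC: (2*5 + 3.0)*z = 2 + 3.0*(2.3974 - 0.329)
z^{k+1} = 0.6312
Step 3: u-update.
u^{k+1} = -0.329 + 2.3974 - 0.6312 = 1.4372
Step 4: Primal residual = |2.3974 - 0.6312| = 1.7662


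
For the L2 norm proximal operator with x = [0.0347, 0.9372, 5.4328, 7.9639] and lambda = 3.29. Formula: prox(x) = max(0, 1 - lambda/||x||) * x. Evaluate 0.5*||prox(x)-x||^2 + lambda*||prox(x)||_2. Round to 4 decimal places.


Step 1: Compute ||x||.
||x|| = 9.686
Step 2: Compute scaling factor.
scale = max(0, 1 - 3.29/9.686) = 0.6603
Step 3: prox(x) = [0.0229, 0.6189, 3.5875, 5.2588]
||prox(x)|| = 6.396
Step 4: Proximal objective.
0.5*||prox-x||^2 = 5.4121
lambda*||prox|| = 21.0428
Total = 26.4549


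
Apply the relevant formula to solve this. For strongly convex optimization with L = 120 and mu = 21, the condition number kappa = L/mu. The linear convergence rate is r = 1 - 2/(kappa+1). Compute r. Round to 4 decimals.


Step 1: Compute the condition number.
kappa = L/mu = 120/21 = 5.7143
Step 2: Compute the convergence rate.
r = 1 - 2/(kappa + 1) = 1 - 2*mu/(L + mu) = (L - mu)/(L + mu) = 99/141 = 0.7021


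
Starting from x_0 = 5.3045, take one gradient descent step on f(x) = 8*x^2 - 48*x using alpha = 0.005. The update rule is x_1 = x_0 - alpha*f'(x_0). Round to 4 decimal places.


We compute the gradient at x_0 and apply the update.
f'(x) = 16*x - 48
f'(5.3045) = 16*5.3045 - 48 = 36.872
x_1 = 5.3045 - 0.005*36.872 = 5.1201


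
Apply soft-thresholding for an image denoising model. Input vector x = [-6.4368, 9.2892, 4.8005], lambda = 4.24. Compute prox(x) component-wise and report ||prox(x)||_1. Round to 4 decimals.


Soft-thresholding with lambda = 4.24:
prox(-6.4368) = sign(-6.4368)*max(|-6.4368| - 4.24, 0) = -2.1968
prox(9.2892) = sign(9.2892)*max(|9.2892| - 4.24, 0) = 5.0492
prox(4.8005) = sign(4.8005)*max(|4.8005| - 4.24, 0) = 0.5605
prox(x) = [-2.1968, 5.0492, 0.5605]
||prox(x)||_1 = 2.1968 + 5.0492 + 0.5605 = 7.8065


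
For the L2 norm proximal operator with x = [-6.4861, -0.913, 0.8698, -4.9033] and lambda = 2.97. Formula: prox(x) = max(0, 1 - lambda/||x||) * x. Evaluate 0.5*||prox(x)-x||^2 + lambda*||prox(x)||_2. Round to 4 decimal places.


Step 1: Compute ||x||.
||x|| = 8.2281
Step 2: Compute scaling factor.
scale = max(0, 1 - 2.97/8.2281) = 0.639
Step 3: prox(x) = [-4.1449, -0.5834, 0.5558, -3.1334]
||prox(x)|| = 5.2581
Step 4: Proximal objective.
0.5*||prox-x||^2 = 4.4105
lambda*||prox|| = 15.6166
Total = 20.0271


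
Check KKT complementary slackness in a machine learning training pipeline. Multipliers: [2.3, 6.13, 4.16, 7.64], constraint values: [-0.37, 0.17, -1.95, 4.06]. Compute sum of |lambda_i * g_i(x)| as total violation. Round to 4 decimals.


KKT complementary slackness check:
lambda_1 * g_1 = 2.3 * -0.37 = -0.851
lambda_2 * g_2 = 6.13 * 0.17 = 1.0421
lambda_3 * g_3 = 4.16 * -1.95 = -8.112
lambda_4 * g_4 = 7.64 * 4.06 = 31.0184
Total violation = 0.851 + 1.0421 + 8.112 + 31.0184 = 41.0235


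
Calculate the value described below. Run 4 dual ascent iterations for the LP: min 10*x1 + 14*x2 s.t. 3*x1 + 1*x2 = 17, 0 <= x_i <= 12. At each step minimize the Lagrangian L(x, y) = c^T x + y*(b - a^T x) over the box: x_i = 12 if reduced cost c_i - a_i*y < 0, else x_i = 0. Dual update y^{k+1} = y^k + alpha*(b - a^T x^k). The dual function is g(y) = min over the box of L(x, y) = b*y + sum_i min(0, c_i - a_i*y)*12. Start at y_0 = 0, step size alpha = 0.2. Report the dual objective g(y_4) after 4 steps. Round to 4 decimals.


Dual ascent for LP: min 10*x1 + 14*x2, 3*x1 + 1*x2 = 17, 0 <= x_i <= 12
Step 1: y^k = 0.0, reduced costs: (10.0, 14.0)
  x^k = (0.0, 0.0), subgradient = b - a^T x = 17.0
  y^{k+1} = 0.0 + 0.2*17.0 = 3.4
Step 2: y^k = 3.4, reduced costs: (-0.2, 10.6)
  x^k = (12.0, 0.0), subgradient = b - a^T x = -19.0
  y^{k+1} = 3.4 + 0.2*-19.0 = -0.4
Step 3: y^k = -0.4, reduced costs: (11.2, 14.4)
  x^k = (0.0, 0.0), subgradient = b - a^T x = 17.0
  y^{k+1} = -0.4 + 0.2*17.0 = 3.0
Step 4: y^k = 3.0, reduced costs: (1.0, 11.0)
  x^k = (0.0, 0.0), subgradient = b - a^T x = 17.0
  y^{k+1} = 3.0 + 0.2*17.0 = 6.4
Dual objective at y_4 = 6.4: reduced costs (-9.2, 7.6), box minimizer x = (12.0, 0.0)
g(y_4) = b*y + (c1 - a1*y)*x1 + (c2 - a2*y)*x2 = 17*6.4 + (-9.2)*12.0 + 7.6*0.0 = 108.8 - 110.4 + 0.0 = -1.6


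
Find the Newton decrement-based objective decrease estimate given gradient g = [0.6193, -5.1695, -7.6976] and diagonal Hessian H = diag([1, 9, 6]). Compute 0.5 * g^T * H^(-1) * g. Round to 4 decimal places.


Step 1: H is diagonal, so H^(-1) * g = [0.6193, -0.5744, -1.2829].
Step 2: g^T H^(-1) g = sum_i g_i^2 / H_ii
  = (0.6193)^2/1 + (-5.1695)^2/9 + (-7.6976)^2/6
  = 0.3835 + 2.9693 + 9.8755 = 13.2283
Step 3: Objective decrease = 0.5 * g^T H^(-1) g = 6.6142


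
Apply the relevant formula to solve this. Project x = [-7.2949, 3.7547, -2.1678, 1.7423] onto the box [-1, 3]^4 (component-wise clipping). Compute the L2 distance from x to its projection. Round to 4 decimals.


Project each component onto [-1, 3].
clip(-7.2949) = -1.0, clip(3.7547) = 3.0, clip(-2.1678) = -1.0, clip(1.7423) = 1.7423
Projection = [-1.0, 3.0, -1.0, 1.7423]
Squared diffs: [39.6258, 0.5696, 1.3638, 0.0]
Distance = sqrt(41.5592) = 6.4466


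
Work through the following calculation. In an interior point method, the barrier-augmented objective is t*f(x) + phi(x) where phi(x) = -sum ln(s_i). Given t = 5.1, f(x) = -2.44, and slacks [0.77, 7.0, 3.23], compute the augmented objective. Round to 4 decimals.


Step 1: Compute log-barrier.
ln values: [-0.2614, 1.9459, 1.1725]
phi = -(-0.2614 + 1.9459 + 1.1725) = -2.857
Step 2: Compute augmented objective.
t*f(x) = 5.1*-2.44 = -12.444
Total = -12.444 - 2.857 = -15.301


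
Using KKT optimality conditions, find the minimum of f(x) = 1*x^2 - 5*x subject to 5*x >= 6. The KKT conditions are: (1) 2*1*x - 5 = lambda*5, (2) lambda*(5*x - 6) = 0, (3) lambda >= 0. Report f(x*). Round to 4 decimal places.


Step 1: Try lambda = 0 (constraint inactive).
Stationarity: 2*1*x - 5 = 0
x* = 5/(2*1) = 2.5
Check constraint: 5*2.5 = 12.5 >= 6 -- satisfied.
Step 2: Compute optimal value.
f(x*) = 1*2.5^2 - 5*2.5 = -6.25


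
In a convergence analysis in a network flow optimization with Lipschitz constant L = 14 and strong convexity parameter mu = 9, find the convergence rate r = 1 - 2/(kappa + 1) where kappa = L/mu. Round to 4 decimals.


Step 1: Compute the condition number.
kappa = L/mu = 14/9 = 1.5556
Step 2: Compute the convergence rate.
r = 1 - 2/(kappa + 1) = 1 - 2*mu/(L + mu) = (L - mu)/(L + mu) = 5/23 = 0.2174


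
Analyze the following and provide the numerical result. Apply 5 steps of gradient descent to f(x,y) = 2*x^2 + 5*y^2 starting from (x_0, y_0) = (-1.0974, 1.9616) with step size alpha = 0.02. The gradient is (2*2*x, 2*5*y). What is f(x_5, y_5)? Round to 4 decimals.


Gradient descent on f(x,y) = 2*x^2 + 5*y^2.
Starting point: (-1.0974, 1.9616), alpha = 0.02
Step 1: grad_x = 2*2*-1.0974 = -4.3896, grad_y = 2*5*1.9616 = 19.616
  x_1 = -1.0974 - 0.02*-4.3896 = -1.0096
  y_1 = 1.9616 - 0.02*19.616 = 1.5693
Step 2: grad_x = 2*2*-1.0096 = -4.0384, grad_y = 2*5*1.5693 = 15.6928
  x_2 = -1.0096 - 0.02*-4.0384 = -0.9288
  y_2 = 1.5693 - 0.02*15.6928 = 1.2554
Step 3: grad_x = 2*2*-0.9288 = -3.7154, grad_y = 2*5*1.2554 = 12.5542
  x_3 = -0.9288 - 0.02*-3.7154 = -0.8545
  y_3 = 1.2554 - 0.02*12.5542 = 1.0043
Step 4: grad_x = 2*2*-0.8545 = -3.4181, grad_y = 2*5*1.0043 = 10.0434
  x_4 = -0.8545 - 0.02*-3.4181 = -0.7862
  y_4 = 1.0043 - 0.02*10.0434 = 0.8035
Step 5: grad_x = 2*2*-0.7862 = -3.1447, grad_y = 2*5*0.8035 = 8.0347
  x_5 = -0.7862 - 0.02*-3.1447 = -0.7233
  y_5 = 0.8035 - 0.02*8.0347 = 0.6428
f(-0.7233, 0.6428) = 2*(-0.7233)^2 + 5*0.6428^2 = 3.1121


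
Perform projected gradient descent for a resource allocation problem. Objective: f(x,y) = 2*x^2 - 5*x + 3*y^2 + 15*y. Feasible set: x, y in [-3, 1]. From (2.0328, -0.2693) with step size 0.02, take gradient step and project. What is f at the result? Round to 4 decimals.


Step 1: Compute gradient at (2.0328, -0.2693).
grad_x = 2*2*2.0328 - 5 = 3.1312
grad_y = 2*3*-0.2693 + 15 = 13.3842
Step 2: Gradient step.
x_raw = 2.0328 - 0.02*3.1312 = 1.9702
y_raw = -0.2693 - 0.02*13.3842 = -0.537
Step 3: Project onto [-3, 1].
x_proj = clip(1.9702) = 1.0
y_proj = clip(-0.537) = -0.537
Step 4: Evaluate f.
f(1.0, -0.537) = -10.1897


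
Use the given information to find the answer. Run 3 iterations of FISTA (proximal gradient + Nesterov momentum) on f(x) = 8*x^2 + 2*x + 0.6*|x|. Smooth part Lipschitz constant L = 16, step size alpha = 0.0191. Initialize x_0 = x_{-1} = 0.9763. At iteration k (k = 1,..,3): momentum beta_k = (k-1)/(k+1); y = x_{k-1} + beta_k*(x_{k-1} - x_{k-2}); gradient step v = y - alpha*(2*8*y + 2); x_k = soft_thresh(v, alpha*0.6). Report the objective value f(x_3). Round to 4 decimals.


FISTA on f(x) = 8*x^2 + 2*x + 0.6*|x|
L = 16, alpha = 0.0191
Iteration 1: beta = 0.0, y = 0.9763 + 0.0*(0.9763 - 0.9763) = 0.9763
  grad(y) = 17.6208, v = y - alpha*grad = 0.6397
  prox(v) = soft_thresh(0.6397, 0.0115) = 0.6283
Iteration 2: beta = 0.3333, y = 0.6283 + 0.3333*(0.6283 - 0.9763) = 0.5123
  grad(y) = 10.1964, v = y - alpha*grad = 0.3175
  prox(v) = soft_thresh(0.3175, 0.0115) = 0.3061
Iteration 3: beta = 0.5, y = 0.3061 + 0.5*(0.3061 - 0.6283) = 0.145
  grad(y) = 4.3193, v = y - alpha*grad = 0.0625
  prox(v) = soft_thresh(0.0625, 0.0115) = 0.051
f(x_3) = 8*0.051^2 + 2*0.051 + 0.6*|0.051| = 0.1534


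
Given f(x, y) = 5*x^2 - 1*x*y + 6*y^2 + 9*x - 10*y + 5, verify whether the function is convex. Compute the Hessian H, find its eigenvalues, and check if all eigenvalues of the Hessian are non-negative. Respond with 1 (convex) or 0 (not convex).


The Hessian of f(x,y) = 5*x^2 - 1*x*y + 6*y^2 + 9*x - 10*y + 5 is:
H = [[10, -1], [-1, 12]]
Trace = 10 + 12 = 22
Determinant = 10*12 - (-1)^2 = 119
Discriminant = (22)^2 - 4*119 = 8.0
Eigenvalues: lambda_1 = 9.5858, lambda_2 = 12.4142
The function is convex.

1


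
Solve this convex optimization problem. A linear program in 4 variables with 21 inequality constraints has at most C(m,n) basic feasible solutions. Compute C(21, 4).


Each vertex corresponds to some choice of n active constraints out of m, so the number of vertices is at most C(m, n) = m! / (n!(m-n)!).
m = 21, n = 4
Numerator: 21 * 20 * 19 * 18
Denominator: 4! = 24
C(21, 4) = 5985


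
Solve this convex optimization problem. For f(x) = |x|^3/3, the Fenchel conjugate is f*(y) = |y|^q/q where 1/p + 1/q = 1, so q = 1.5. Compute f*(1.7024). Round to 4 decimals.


The conjugate exponent q satisfies 1/p + 1/q = 1.
p = 3, so q = 3/(3 - 1) = 1.5
|y|^q = 1.7024^1.5 = 2.2212
f*(1.7024) = 2.2212 / 1.5 = 1.4808


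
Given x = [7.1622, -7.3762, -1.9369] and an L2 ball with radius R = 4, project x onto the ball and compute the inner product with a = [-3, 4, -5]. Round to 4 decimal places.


Step 1: Compute ||x|| (intermediates to 6 decimals).
||x|| = sqrt(7.1622^2 + (-7.3762)^2 + (-1.9369)^2) = 10.462171
Step 2: Project.
Since ||x|| > R, scale = R/||x|| = 4/10.462171 = 0.38233, proj(x) = scale * x
proj(x) = [2.738324, -2.820143, -0.740535]
Step 3: Dot product.
a^T * proj(x) = -3*2.738324 + 4*(-2.820143) - 5*(-0.740535) = -15.7929


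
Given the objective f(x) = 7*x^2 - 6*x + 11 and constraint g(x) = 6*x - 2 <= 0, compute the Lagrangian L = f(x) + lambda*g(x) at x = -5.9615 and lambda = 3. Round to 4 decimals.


Step 1: Evaluate f(x).
f(-5.9615) = 7*(-5.9615)^2 - 6*(-5.9615) + 11 = 295.5454
Step 2: Evaluate g(x).
g(-5.9615) = 6*-5.9615 - 2 = -37.769
Step 3: Compute Lagrangian.
L = 295.5454 + 3*-37.769 = 182.2384


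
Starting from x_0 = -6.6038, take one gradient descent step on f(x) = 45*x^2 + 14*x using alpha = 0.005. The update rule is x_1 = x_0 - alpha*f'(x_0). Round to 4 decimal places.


We compute the gradient at x_0 and apply the update.
f'(x) = 90*x + 14
f'(-6.6038) = 90*-6.6038 + 14 = -580.342
x_1 = -6.6038 - 0.005*-580.342 = -3.7021


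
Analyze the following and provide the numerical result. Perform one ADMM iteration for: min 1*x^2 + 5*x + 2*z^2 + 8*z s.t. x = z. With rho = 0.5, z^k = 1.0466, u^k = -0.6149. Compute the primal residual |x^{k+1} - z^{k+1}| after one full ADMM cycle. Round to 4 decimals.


ADMM iteration with rho = 0.5, z^k = 1.0466, u^k = -0.6149
Step 1: x-update.
Minimize 1*x^2 + 5*x + (0.5/2)*(x - 1.0466 - 0.6149)^2
FOC: (2*1 + 0.5)*x = -5 + 0.5*(1.0466 + 0.6149)
x^{k+1} = -1.6677
Step 2: z-update.
Minimize 2*z^2 + 8*z + (0.5/2)*(-1.6677 - z - 0.6149)^2
FOC: (2*2 + 0.5)*z = -8 + 0.5*(-1.6677 - 0.6149)
z^{k+1} = -2.0314
Step 3: u-update.
u^{k+1} = -0.6149 - 1.6677 + 2.0314 = -0.2512
Step 4: Primal residual = |-1.6677 + 2.0314| = 0.3637


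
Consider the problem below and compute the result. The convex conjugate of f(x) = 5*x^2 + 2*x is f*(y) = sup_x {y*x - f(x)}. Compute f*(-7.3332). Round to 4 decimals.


f*(y) = sup_x {y*x - a*x^2 - b*x} = sup_x {(y-b)*x - a*x^2}
FOC: (y - b) - 2a*x = 0 => x* = (y - b)/(2a)
x* = (-7.3332 - 2)/(2*5) = -0.9333
f*(-7.3332) = (y-b)^2/(4a) = (-7.3332 - 2)^2/(4*5)
= 87.1086/20 = 4.3554


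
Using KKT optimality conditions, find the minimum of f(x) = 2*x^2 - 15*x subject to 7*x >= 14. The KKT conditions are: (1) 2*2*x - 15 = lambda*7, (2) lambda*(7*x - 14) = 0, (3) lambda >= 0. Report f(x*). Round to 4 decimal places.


Step 1: Try lambda = 0 (constraint inactive).
Stationarity: 2*2*x - 15 = 0
x* = 15/(2*2) = 3.75
Check constraint: 7*3.75 = 26.25 >= 14 -- satisfied.
Step 2: Compute optimal value.
f(x*) = 2*3.75^2 - 15*3.75 = -28.125


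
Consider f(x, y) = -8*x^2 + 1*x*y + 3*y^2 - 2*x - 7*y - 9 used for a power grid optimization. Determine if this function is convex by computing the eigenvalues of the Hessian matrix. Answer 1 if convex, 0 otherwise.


The Hessian of f(x,y) = -8*x^2 + 1*x*y + 3*y^2 - 2*x - 7*y - 9 is:
H = [[-16, 1], [1, 6]]
Trace = -16 + 6 = -10
Determinant = -16*6 - (1)^2 = -97
Discriminant = (-10)^2 - 4*-97 = 488.0
Eigenvalues: lambda_1 = -16.0454, lambda_2 = 6.0454
The function is not convex.

0


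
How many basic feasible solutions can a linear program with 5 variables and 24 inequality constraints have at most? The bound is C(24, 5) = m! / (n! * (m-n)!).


Each vertex corresponds to some choice of n active constraints out of m, so the number of vertices is at most C(m, n) = m! / (n!(m-n)!).
m = 24, n = 5
Numerator: 24 * 23 * 22 * 21 * 20
Denominator: 5! = 120
C(24, 5) = 42504


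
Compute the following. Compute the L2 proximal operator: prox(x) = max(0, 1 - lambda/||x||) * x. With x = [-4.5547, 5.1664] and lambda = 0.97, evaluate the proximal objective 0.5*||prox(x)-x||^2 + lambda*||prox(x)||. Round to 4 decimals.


Step 1: Compute ||x||.
||x|| = 6.8875
Step 2: Compute scaling factor.
scale = max(0, 1 - 0.97/6.8875) = 0.8592
Step 3: prox(x) = [-3.9132, 4.4388]
||prox(x)|| = 5.9175
Step 4: Proximal objective.
0.5*||prox-x||^2 = 0.4705
lambda*||prox|| = 5.74
Total = 6.2104


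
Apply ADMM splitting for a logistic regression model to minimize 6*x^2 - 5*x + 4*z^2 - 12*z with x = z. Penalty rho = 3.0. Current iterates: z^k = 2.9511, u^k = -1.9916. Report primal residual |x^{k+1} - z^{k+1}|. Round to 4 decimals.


ADMM iteration with rho = 3.0, z^k = 2.9511, u^k = -1.9916
Step 1: x-update.
Minimize 6*x^2 - 5*x + (3.0/2)*(x - 2.9511 - 1.9916)^2
FOC: (2*6 + 3.0)*x = 5 + 3.0*(2.9511 + 1.9916)
x^{k+1} = 1.3219
Step 2: z-update.
Minimize 4*z^2 - 12*z + (3.0/2)*(1.3219 - z - 1.9916)^2
FOC: (2*4 + 3.0)*z = 12 + 3.0*(1.3219 - 1.9916)
z^{k+1} = 0.9083
Step 3: u-update.
u^{k+1} = -1.9916 + 1.3219 - 0.9083 = -1.578
Step 4: Primal residual = |1.3219 - 0.9083| = 0.4136


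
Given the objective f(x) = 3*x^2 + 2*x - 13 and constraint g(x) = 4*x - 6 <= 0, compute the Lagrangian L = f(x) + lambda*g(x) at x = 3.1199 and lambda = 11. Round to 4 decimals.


Step 1: Evaluate f(x).
f(3.1199) = 3*3.1199^2 + 2*3.1199 - 13 = 22.4411
Step 2: Evaluate g(x).
g(3.1199) = 4*3.1199 - 6 = 6.4796
Step 3: Compute Lagrangian.
L = 22.4411 + 11*6.4796 = 93.7167


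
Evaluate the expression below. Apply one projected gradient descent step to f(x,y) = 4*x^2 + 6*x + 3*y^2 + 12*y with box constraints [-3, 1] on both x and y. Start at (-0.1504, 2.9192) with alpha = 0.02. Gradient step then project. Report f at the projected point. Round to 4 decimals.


Step 1: Compute gradient at (-0.1504, 2.9192).
grad_x = 2*4*-0.1504 + 6 = 4.7968
grad_y = 2*3*2.9192 + 12 = 29.5152
Step 2: Gradient step.
x_raw = -0.1504 - 0.02*4.7968 = -0.2463
y_raw = 2.9192 - 0.02*29.5152 = 2.3289
Step 3: Project onto [-3, 1].
x_proj = clip(-0.2463) = -0.2463
y_proj = clip(2.3289) = 1.0
Step 4: Evaluate f.
f(-0.2463, 1.0) = 13.7647


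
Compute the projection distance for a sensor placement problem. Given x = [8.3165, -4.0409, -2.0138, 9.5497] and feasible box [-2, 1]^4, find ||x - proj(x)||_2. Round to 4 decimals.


Project each component onto [-2, 1].
clip(8.3165) = 1.0, clip(-4.0409) = -2.0, clip(-2.0138) = -2.0, clip(9.5497) = 1.0
Projection = [1.0, -2.0, -2.0, 1.0]
Squared diffs: [53.5312, 4.1653, 0.0002, 73.0974]
Distance = sqrt(130.7941) = 11.4365


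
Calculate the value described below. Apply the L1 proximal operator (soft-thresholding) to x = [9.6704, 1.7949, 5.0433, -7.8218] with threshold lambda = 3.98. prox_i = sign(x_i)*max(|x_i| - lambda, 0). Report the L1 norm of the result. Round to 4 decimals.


Soft-thresholding with lambda = 3.98:
prox(9.6704) = sign(9.6704)*max(|9.6704| - 3.98, 0) = 5.6904
prox(1.7949) = sign(1.7949)*max(|1.7949| - 3.98, 0) = 0.0
prox(5.0433) = sign(5.0433)*max(|5.0433| - 3.98, 0) = 1.0633
prox(-7.8218) = sign(-7.8218)*max(|-7.8218| - 3.98, 0) = -3.8418
prox(x) = [5.6904, 0.0, 1.0633, -3.8418]
||prox(x)||_1 = 5.6904 + 0.0 + 1.0633 + 3.8418 = 10.5955


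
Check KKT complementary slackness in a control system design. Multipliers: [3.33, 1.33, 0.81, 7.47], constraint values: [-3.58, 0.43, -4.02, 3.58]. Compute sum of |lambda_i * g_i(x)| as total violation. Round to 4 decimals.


KKT complementary slackness check:
lambda_1 * g_1 = 3.33 * -3.58 = -11.9214
lambda_2 * g_2 = 1.33 * 0.43 = 0.5719
lambda_3 * g_3 = 0.81 * -4.02 = -3.2562
lambda_4 * g_4 = 7.47 * 3.58 = 26.7426
Total violation = 11.9214 + 0.5719 + 3.2562 + 26.7426 = 42.4921


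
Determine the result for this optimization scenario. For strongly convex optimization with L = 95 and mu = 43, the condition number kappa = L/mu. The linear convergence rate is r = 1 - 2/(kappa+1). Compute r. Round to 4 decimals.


Step 1: Compute the condition number.
kappa = L/mu = 95/43 = 2.2093
Step 2: Compute the convergence rate.
r = 1 - 2/(kappa + 1) = 1 - 2*mu/(L + mu) = (L - mu)/(L + mu) = 52/138 = 0.3768


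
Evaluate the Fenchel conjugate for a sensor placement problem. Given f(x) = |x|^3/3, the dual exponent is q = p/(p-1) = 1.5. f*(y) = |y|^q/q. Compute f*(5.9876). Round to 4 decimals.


The conjugate exponent q satisfies 1/p + 1/q = 1.
p = 3, so q = 3/(3 - 1) = 1.5
|y|^q = 5.9876^1.5 = 14.6514
f*(5.9876) = 14.6514 / 1.5 = 9.7676


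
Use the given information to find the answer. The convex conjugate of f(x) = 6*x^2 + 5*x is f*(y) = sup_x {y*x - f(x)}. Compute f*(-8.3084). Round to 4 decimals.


f*(y) = sup_x {y*x - a*x^2 - b*x} = sup_x {(y-b)*x - a*x^2}
FOC: (y - b) - 2a*x = 0 => x* = (y - b)/(2a)
x* = (-8.3084 - 5)/(2*6) = -1.109
f*(-8.3084) = (y-b)^2/(4a) = (-8.3084 - 5)^2/(4*6)
= 177.1135/24 = 7.3797


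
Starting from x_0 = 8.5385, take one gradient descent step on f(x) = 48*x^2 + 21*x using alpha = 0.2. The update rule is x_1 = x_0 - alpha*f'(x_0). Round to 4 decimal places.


We compute the gradient at x_0 and apply the update.
f'(x) = 96*x + 21
f'(8.5385) = 96*8.5385 + 21 = 840.696
x_1 = 8.5385 - 0.2*840.696 = -159.6007


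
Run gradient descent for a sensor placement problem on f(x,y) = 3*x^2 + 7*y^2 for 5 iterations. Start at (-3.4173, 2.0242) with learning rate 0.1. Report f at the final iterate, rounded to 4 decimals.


Gradient descent on f(x,y) = 3*x^2 + 7*y^2.
Starting point: (-3.4173, 2.0242), alpha = 0.1
Step 1: grad_x = 2*3*-3.4173 = -20.5038, grad_y = 2*7*2.0242 = 28.3388
  x_1 = -3.4173 - 0.1*-20.5038 = -1.3669
  y_1 = 2.0242 - 0.1*28.3388 = -0.8097
Step 2: grad_x = 2*3*-1.3669 = -8.2015, grad_y = 2*7*-0.8097 = -11.3355
  x_2 = -1.3669 - 0.1*-8.2015 = -0.5468
  y_2 = -0.8097 - 0.1*-11.3355 = 0.3239
Step 3: grad_x = 2*3*-0.5468 = -3.2806, grad_y = 2*7*0.3239 = 4.5342
  x_3 = -0.5468 - 0.1*-3.2806 = -0.2187
  y_3 = 0.3239 - 0.1*4.5342 = -0.1295
Step 4: grad_x = 2*3*-0.2187 = -1.3122, grad_y = 2*7*-0.1295 = -1.8137
  x_4 = -0.2187 - 0.1*-1.3122 = -0.0875
  y_4 = -0.1295 - 0.1*-1.8137 = 0.0518
Step 5: grad_x = 2*3*-0.0875 = -0.5249, grad_y = 2*7*0.0518 = 0.7255
  x_5 = -0.0875 - 0.1*-0.5249 = -0.035
  y_5 = 0.0518 - 0.1*0.7255 = -0.0207
f(-0.035, -0.0207) = 3*(-0.035)^2 + 7*(-0.0207)^2 = 0.0067


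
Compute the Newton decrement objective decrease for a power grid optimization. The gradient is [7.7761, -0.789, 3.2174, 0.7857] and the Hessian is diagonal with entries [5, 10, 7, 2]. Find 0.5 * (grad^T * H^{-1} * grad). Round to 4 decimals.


Step 1: H is diagonal, so H^(-1) * g = [1.5552, -0.0789, 0.4596, 0.3929].
Step 2: g^T H^(-1) g = sum_i g_i^2 / H_ii
  = (7.7761)^2/5 + (-0.789)^2/10 + (3.2174)^2/7 + (0.7857)^2/2
  = 12.0935 + 0.0623 + 1.4788 + 0.3087 = 13.9433
Step 3: Objective decrease = 0.5 * g^T H^(-1) g = 6.9716


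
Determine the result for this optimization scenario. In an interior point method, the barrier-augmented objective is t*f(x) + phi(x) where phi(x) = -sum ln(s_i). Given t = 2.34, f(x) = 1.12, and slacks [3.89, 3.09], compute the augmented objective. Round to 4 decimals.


Step 1: Compute log-barrier.
ln values: [1.3584, 1.1282]
phi = -(1.3584 + 1.1282) = -2.4866
Step 2: Compute augmented objective.
t*f(x) = 2.34*1.12 = 2.6208
Total = 2.6208 - 2.4866 = 0.1342


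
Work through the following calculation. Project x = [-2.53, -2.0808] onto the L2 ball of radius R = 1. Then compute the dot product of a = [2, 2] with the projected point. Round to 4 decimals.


Step 1: Compute ||x|| (intermediates to 6 decimals).
||x|| = sqrt((-2.53)^2 + (-2.0808)^2) = 3.275764
Step 2: Project.
Since ||x|| > R, scale = R/||x|| = 1/3.275764 = 0.305272, proj(x) = scale * x
proj(x) = [-0.772338, -0.63521]
Step 3: Dot product.
a^T * proj(x) = 2*(-0.772338) + 2*(-0.63521) = -2.8151


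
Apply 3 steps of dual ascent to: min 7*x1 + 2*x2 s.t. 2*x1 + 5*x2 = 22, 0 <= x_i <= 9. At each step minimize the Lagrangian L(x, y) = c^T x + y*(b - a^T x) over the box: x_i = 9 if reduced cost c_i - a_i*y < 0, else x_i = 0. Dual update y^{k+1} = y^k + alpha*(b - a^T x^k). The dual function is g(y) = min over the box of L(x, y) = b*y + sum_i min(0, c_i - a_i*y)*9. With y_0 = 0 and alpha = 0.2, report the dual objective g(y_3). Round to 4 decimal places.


Dual ascent for LP: min 7*x1 + 2*x2, 2*x1 + 5*x2 = 22, 0 <= x_i <= 9
Step 1: y^k = 0.0, reduced costs: (7.0, 2.0)
  x^k = (0.0, 0.0), subgradient = b - a^T x = 22.0
  y^{k+1} = 0.0 + 0.2*22.0 = 4.4
Step 2: y^k = 4.4, reduced costs: (-1.8, -20.0)
  x^k = (9.0, 9.0), subgradient = b - a^T x = -41.0
  y^{k+1} = 4.4 + 0.2*-41.0 = -3.8
Step 3: y^k = -3.8, reduced costs: (14.6, 21.0)
  x^k = (0.0, 0.0), subgradient = b - a^T x = 22.0
  y^{k+1} = -3.8 + 0.2*22.0 = 0.6
Dual objective at y_3 = 0.6: reduced costs (5.8, -1.0), box minimizer x = (0.0, 9.0)
g(y_3) = b*y + (c1 - a1*y)*x1 + (c2 - a2*y)*x2 = 22*0.6 + 5.8*0.0 + (-1.0)*9.0 = 13.2 + 0.0 - 9.0 = 4.2


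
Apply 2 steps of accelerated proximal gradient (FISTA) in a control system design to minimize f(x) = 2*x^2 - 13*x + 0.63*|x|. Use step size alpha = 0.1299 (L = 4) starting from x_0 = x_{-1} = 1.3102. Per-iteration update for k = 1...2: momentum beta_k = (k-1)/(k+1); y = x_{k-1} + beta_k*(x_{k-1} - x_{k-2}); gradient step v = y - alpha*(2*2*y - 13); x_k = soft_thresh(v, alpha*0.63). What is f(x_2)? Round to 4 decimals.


FISTA on f(x) = 2*x^2 - 13*x + 0.63*|x|
L = 4, alpha = 0.1299
Iteration 1: beta = 0.0, y = 1.3102 + 0.0*(1.3102 - 1.3102) = 1.3102
  grad(y) = -7.7592, v = y - alpha*grad = 2.3181
  prox(v) = soft_thresh(2.3181, 0.0818) = 2.2363
Iteration 2: beta = 0.3333, y = 2.2363 + 0.3333*(2.2363 - 1.3102) = 2.545
  grad(y) = -2.8201, v = y - alpha*grad = 2.9113
  prox(v) = soft_thresh(2.9113, 0.0818) = 2.8295
f(x_2) = 2*2.8295^2 - 13*2.8295 + 0.63*|2.8295| = -18.9887


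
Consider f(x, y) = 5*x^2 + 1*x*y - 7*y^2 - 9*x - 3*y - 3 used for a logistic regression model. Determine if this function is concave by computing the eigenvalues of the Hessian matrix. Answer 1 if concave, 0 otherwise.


The Hessian of f(x,y) = 5*x^2 + 1*x*y - 7*y^2 - 9*x - 3*y - 3 is:
H = [[10, 1], [1, -14]]
Trace = 10 - 14 = -4
Determinant = 10*-14 - (1)^2 = -141
Discriminant = (-4)^2 - 4*-141 = 580.0
Eigenvalues: lambda_1 = -14.0416, lambda_2 = 10.0416
The function is not concave.

0


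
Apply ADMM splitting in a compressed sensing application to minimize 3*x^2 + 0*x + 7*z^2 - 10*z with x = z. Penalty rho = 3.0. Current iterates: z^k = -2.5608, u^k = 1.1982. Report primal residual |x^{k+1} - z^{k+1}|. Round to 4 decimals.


ADMM iteration with rho = 3.0, z^k = -2.5608, u^k = 1.1982
Step 1: x-update.
Minimize 3*x^2 + 0*x + (3.0/2)*(x + 2.5608 + 1.1982)^2
FOC: (2*3 + 3.0)*x = 0 + 3.0*(-2.5608 - 1.1982)
x^{k+1} = -1.253
Step 2: z-update.
Minimize 7*z^2 - 10*z + (3.0/2)*(-1.253 - z + 1.1982)^2
FOC: (2*7 + 3.0)*z = 10 + 3.0*(-1.253 + 1.1982)
z^{k+1} = 0.5786
Step 3: u-update.
u^{k+1} = 1.1982 - 1.253 - 0.5786 = -0.6334
Step 4: Primal residual = |-1.253 - 0.5786| = 1.8316


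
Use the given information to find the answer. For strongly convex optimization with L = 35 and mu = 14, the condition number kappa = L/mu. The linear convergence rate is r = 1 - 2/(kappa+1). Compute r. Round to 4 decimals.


Step 1: Compute the condition number.
kappa = L/mu = 35/14 = 2.5
Step 2: Compute the convergence rate.
r = 1 - 2/(kappa + 1) = 1 - 2*mu/(L + mu) = (L - mu)/(L + mu) = 21/49 = 0.4286


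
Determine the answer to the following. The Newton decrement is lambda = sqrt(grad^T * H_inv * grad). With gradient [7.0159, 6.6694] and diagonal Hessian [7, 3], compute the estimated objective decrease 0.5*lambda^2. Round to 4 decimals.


Step 1: H is diagonal, so H^(-1) * g = [1.0023, 2.2231].
Step 2: g^T H^(-1) g = sum_i g_i^2 / H_ii
  = (7.0159)^2/7 + (6.6694)^2/3
  = 7.0318 + 14.827 = 21.8588
Step 3: Objective decrease = 0.5 * g^T H^(-1) g = 10.9294


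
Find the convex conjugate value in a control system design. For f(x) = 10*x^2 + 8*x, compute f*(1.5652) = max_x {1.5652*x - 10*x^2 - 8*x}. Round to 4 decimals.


f*(y) = sup_x {y*x - a*x^2 - b*x} = sup_x {(y-b)*x - a*x^2}
FOC: (y - b) - 2a*x = 0 => x* = (y - b)/(2a)
x* = (1.5652 - 8)/(2*10) = -0.3217
f*(1.5652) = (y-b)^2/(4a) = (1.5652 - 8)^2/(4*10)
= 41.4067/40 = 1.0352


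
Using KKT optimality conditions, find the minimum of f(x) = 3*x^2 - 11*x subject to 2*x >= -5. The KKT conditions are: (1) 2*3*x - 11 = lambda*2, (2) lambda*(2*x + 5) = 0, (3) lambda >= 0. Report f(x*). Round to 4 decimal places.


Step 1: Try lambda = 0 (constraint inactive).
Stationarity: 2*3*x - 11 = 0
x* = 11/(2*3) = 11/6 = 1.8333 (rounded; the exact value 11/6 is used below)
Check constraint: 2*1.8333 = 3.6666 >= -5 -- satisfied.
Step 2: Compute optimal value.
f(x*) = 3*(11/6)^2 - 11*(11/6) = -10.0833


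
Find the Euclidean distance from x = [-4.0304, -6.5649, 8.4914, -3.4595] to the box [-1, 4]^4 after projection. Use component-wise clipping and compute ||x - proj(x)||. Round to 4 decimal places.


Project each component onto [-1, 4].
clip(-4.0304) = -1.0, clip(-6.5649) = -1.0, clip(8.4914) = 4.0, clip(-3.4595) = -1.0
Projection = [-1.0, -1.0, 4.0, -1.0]
Squared diffs: [9.1833, 30.9681, 20.1727, 6.0491]
Distance = sqrt(66.3732) = 8.147


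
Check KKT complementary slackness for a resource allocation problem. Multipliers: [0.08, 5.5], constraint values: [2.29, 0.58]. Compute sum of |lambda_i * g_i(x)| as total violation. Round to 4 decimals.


KKT complementary slackness check:
lambda_1 * g_1 = 0.08 * 2.29 = 0.1832
lambda_2 * g_2 = 5.5 * 0.58 = 3.19
Total violation = 0.1832 + 3.19 = 3.3732


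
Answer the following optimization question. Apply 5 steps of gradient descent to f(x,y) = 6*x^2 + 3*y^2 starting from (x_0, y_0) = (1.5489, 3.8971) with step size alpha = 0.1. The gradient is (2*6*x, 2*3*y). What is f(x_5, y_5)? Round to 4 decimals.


Gradient descent on f(x,y) = 6*x^2 + 3*y^2.
Starting point: (1.5489, 3.8971), alpha = 0.1
Step 1: grad_x = 2*6*1.5489 = 18.5868, grad_y = 2*3*3.8971 = 23.3826
  x_1 = 1.5489 - 0.1*18.5868 = -0.3098
  y_1 = 3.8971 - 0.1*23.3826 = 1.5588
Step 2: grad_x = 2*6*-0.3098 = -3.7174, grad_y = 2*3*1.5588 = 9.353
  x_2 = -0.3098 - 0.1*-3.7174 = 0.062
  y_2 = 1.5588 - 0.1*9.353 = 0.6235
Step 3: grad_x = 2*6*0.062 = 0.7435, grad_y = 2*3*0.6235 = 3.7412
  x_3 = 0.062 - 0.1*0.7435 = -0.0124
  y_3 = 0.6235 - 0.1*3.7412 = 0.2494
Step 4: grad_x = 2*6*-0.0124 = -0.1487, grad_y = 2*3*0.2494 = 1.4965
  x_4 = -0.0124 - 0.1*-0.1487 = 0.0025
  y_4 = 0.2494 - 0.1*1.4965 = 0.0998
Step 5: grad_x = 2*6*0.0025 = 0.0297, grad_y = 2*3*0.0998 = 0.5986
  x_5 = 0.0025 - 0.1*0.0297 = -0.0005
  y_5 = 0.0998 - 0.1*0.5986 = 0.0399
f(-0.0005, 0.0399) = 6*(-0.0005)^2 + 3*0.0399^2 = 0.0048


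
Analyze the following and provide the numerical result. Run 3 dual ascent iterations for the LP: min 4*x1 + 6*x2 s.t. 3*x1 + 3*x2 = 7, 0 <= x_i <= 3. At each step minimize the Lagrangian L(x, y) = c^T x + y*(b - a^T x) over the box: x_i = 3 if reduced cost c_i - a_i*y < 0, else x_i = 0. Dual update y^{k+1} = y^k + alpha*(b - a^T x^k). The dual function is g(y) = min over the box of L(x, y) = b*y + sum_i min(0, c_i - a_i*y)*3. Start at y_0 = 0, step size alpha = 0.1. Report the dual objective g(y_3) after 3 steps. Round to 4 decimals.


Dual ascent for LP: min 4*x1 + 6*x2, 3*x1 + 3*x2 = 7, 0 <= x_i <= 3
Step 1: y^k = 0.0, reduced costs: (4.0, 6.0)
  x^k = (0.0, 0.0), subgradient = b - a^T x = 7.0
  y^{k+1} = 0.0 + 0.1*7.0 = 0.7
Step 2: y^k = 0.7, reduced costs: (1.9, 3.9)
  x^k = (0.0, 0.0), subgradient = b - a^T x = 7.0
  y^{k+1} = 0.7 + 0.1*7.0 = 1.4
Step 3: y^k = 1.4, reduced costs: (-0.2, 1.8)
  x^k = (3.0, 0.0), subgradient = b - a^T x = -2.0
  y^{k+1} = 1.4 + 0.1*-2.0 = 1.2
Dual objective at y_3 = 1.2: reduced costs (0.4, 2.4), box minimizer x = (0.0, 0.0)
g(y_3) = b*y + (c1 - a1*y)*x1 + (c2 - a2*y)*x2 = 7*1.2 + 0.4*0.0 + 2.4*0.0 = 8.4 + 0.0 + 0.0 = 8.4


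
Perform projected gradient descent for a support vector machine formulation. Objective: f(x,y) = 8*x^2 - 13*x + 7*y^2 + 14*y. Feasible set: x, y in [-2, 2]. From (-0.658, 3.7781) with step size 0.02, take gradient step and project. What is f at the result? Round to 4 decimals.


Step 1: Compute gradient at (-0.658, 3.7781).
grad_x = 2*8*-0.658 - 13 = -23.528
grad_y = 2*7*3.7781 + 14 = 66.8934
Step 2: Gradient step.
x_raw = -0.658 - 0.02*-23.528 = -0.1874
y_raw = 3.7781 - 0.02*66.8934 = 2.4402
Step 3: Project onto [-2, 2].
x_proj = clip(-0.1874) = -0.1874
y_proj = clip(2.4402) = 2.0
Step 4: Evaluate f.
f(-0.1874, 2.0) = 58.7178


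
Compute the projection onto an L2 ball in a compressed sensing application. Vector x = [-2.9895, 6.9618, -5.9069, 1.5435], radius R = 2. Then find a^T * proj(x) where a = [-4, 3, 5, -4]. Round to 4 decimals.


Step 1: Compute ||x|| (intermediates to 6 decimals).
||x|| = sqrt((-2.9895)^2 + 6.9618^2 + (-5.9069)^2 + 1.5435^2) = 9.730243
Step 2: Project.
Since ||x|| > R, scale = R/||x|| = 2/9.730243 = 0.205545, proj(x) = scale * x
proj(x) = [-0.614477, 1.430963, -1.214134, 0.317259]
Step 3: Dot product.
a^T * proj(x) = -4*(-0.614477) + 3*1.430963 + 5*(-1.214134) - 4*0.317259 = -0.5889


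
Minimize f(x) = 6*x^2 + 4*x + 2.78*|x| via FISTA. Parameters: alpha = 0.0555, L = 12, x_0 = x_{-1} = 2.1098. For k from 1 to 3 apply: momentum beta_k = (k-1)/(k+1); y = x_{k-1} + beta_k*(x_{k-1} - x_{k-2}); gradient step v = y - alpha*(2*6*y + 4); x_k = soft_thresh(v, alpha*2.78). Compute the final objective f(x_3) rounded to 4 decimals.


FISTA on f(x) = 6*x^2 + 4*x + 2.78*|x|
L = 12, alpha = 0.0555
Iteration 1: beta = 0.0, y = 2.1098 + 0.0*(2.1098 - 2.1098) = 2.1098
  grad(y) = 29.3176, v = y - alpha*grad = 0.4827
  prox(v) = soft_thresh(0.4827, 0.1543) = 0.3284
Iteration 2: beta = 0.3333, y = 0.3284 + 0.3333*(0.3284 - 2.1098) = -0.2654
  grad(y) = 0.8149, v = y - alpha*grad = -0.3107
  prox(v) = soft_thresh(-0.3107, 0.1543) = -0.1564
Iteration 3: beta = 0.5, y = -0.1564 + 0.5*(-0.1564 - 0.3284) = -0.3987
  grad(y) = -0.7848, v = y - alpha*grad = -0.3552
  prox(v) = soft_thresh(-0.3552, 0.1543) = -0.2009
f(x_3) = 6*(-0.2009)^2 + 4*(-0.2009) + 2.78*|-0.2009| = -0.0029
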